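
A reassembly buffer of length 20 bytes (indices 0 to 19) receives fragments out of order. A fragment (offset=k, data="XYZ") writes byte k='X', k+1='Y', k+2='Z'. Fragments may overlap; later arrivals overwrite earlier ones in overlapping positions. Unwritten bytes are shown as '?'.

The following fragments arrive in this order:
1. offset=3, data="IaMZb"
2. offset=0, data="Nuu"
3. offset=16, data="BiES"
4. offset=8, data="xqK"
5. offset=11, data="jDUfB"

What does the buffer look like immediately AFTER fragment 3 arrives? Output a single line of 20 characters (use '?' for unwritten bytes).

Answer: NuuIaMZb????????BiES

Derivation:
Fragment 1: offset=3 data="IaMZb" -> buffer=???IaMZb????????????
Fragment 2: offset=0 data="Nuu" -> buffer=NuuIaMZb????????????
Fragment 3: offset=16 data="BiES" -> buffer=NuuIaMZb????????BiES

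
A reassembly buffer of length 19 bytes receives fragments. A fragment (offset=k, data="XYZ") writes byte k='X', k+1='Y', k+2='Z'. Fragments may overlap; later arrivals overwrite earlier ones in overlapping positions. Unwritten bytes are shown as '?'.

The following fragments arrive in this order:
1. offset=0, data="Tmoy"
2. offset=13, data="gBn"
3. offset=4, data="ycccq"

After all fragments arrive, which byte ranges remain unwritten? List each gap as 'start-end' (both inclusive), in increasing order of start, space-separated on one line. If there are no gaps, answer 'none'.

Fragment 1: offset=0 len=4
Fragment 2: offset=13 len=3
Fragment 3: offset=4 len=5
Gaps: 9-12 16-18

Answer: 9-12 16-18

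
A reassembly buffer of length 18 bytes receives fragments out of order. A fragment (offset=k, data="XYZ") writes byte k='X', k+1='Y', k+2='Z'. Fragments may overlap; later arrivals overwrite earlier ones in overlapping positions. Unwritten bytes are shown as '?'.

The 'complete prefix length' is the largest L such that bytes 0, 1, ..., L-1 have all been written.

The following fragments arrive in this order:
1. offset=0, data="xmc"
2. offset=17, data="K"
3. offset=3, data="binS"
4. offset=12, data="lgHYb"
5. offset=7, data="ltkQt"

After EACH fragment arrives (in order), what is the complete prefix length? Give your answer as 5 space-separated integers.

Fragment 1: offset=0 data="xmc" -> buffer=xmc??????????????? -> prefix_len=3
Fragment 2: offset=17 data="K" -> buffer=xmc??????????????K -> prefix_len=3
Fragment 3: offset=3 data="binS" -> buffer=xmcbinS??????????K -> prefix_len=7
Fragment 4: offset=12 data="lgHYb" -> buffer=xmcbinS?????lgHYbK -> prefix_len=7
Fragment 5: offset=7 data="ltkQt" -> buffer=xmcbinSltkQtlgHYbK -> prefix_len=18

Answer: 3 3 7 7 18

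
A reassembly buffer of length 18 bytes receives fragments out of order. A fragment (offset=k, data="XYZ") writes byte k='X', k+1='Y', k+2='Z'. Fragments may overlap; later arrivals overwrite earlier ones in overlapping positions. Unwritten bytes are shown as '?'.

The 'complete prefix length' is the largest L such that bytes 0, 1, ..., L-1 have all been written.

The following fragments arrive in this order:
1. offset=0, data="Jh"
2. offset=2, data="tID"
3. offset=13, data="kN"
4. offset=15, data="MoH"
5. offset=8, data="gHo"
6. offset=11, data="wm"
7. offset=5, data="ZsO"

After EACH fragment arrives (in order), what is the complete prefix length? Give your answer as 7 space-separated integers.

Answer: 2 5 5 5 5 5 18

Derivation:
Fragment 1: offset=0 data="Jh" -> buffer=Jh???????????????? -> prefix_len=2
Fragment 2: offset=2 data="tID" -> buffer=JhtID????????????? -> prefix_len=5
Fragment 3: offset=13 data="kN" -> buffer=JhtID????????kN??? -> prefix_len=5
Fragment 4: offset=15 data="MoH" -> buffer=JhtID????????kNMoH -> prefix_len=5
Fragment 5: offset=8 data="gHo" -> buffer=JhtID???gHo??kNMoH -> prefix_len=5
Fragment 6: offset=11 data="wm" -> buffer=JhtID???gHowmkNMoH -> prefix_len=5
Fragment 7: offset=5 data="ZsO" -> buffer=JhtIDZsOgHowmkNMoH -> prefix_len=18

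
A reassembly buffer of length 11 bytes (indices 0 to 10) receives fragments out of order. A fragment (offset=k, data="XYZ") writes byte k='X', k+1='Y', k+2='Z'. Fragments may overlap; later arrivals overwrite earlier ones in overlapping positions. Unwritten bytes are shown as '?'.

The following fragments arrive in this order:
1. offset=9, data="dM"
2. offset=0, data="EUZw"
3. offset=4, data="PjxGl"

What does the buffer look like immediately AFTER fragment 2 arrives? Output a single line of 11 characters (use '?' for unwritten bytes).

Fragment 1: offset=9 data="dM" -> buffer=?????????dM
Fragment 2: offset=0 data="EUZw" -> buffer=EUZw?????dM

Answer: EUZw?????dM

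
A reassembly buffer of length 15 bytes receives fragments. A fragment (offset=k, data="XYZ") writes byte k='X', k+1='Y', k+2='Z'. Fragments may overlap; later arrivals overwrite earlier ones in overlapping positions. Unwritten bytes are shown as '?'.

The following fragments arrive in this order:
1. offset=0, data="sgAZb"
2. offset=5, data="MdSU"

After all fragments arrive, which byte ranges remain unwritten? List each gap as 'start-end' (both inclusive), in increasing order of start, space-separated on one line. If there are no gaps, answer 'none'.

Answer: 9-14

Derivation:
Fragment 1: offset=0 len=5
Fragment 2: offset=5 len=4
Gaps: 9-14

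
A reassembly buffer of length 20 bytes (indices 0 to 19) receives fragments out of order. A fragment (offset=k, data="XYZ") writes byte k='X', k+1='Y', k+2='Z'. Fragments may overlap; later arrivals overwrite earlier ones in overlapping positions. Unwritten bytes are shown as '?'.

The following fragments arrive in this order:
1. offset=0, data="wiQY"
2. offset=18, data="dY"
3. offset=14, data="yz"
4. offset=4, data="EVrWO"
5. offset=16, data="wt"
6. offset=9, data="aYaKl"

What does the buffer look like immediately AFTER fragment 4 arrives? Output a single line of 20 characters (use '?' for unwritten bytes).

Answer: wiQYEVrWO?????yz??dY

Derivation:
Fragment 1: offset=0 data="wiQY" -> buffer=wiQY????????????????
Fragment 2: offset=18 data="dY" -> buffer=wiQY??????????????dY
Fragment 3: offset=14 data="yz" -> buffer=wiQY??????????yz??dY
Fragment 4: offset=4 data="EVrWO" -> buffer=wiQYEVrWO?????yz??dY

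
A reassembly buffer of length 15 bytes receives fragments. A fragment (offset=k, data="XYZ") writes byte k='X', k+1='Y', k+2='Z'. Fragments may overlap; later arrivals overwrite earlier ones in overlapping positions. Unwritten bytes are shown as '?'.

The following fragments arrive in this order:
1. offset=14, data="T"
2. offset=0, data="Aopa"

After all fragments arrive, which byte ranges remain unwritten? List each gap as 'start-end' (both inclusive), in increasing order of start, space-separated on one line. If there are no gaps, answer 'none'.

Answer: 4-13

Derivation:
Fragment 1: offset=14 len=1
Fragment 2: offset=0 len=4
Gaps: 4-13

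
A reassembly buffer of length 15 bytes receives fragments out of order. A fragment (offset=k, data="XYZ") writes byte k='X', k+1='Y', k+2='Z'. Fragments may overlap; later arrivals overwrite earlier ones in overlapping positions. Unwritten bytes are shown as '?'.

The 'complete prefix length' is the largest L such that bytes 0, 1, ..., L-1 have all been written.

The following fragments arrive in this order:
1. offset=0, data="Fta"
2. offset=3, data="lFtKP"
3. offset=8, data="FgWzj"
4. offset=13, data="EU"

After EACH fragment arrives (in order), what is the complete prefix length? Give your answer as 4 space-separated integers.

Fragment 1: offset=0 data="Fta" -> buffer=Fta???????????? -> prefix_len=3
Fragment 2: offset=3 data="lFtKP" -> buffer=FtalFtKP??????? -> prefix_len=8
Fragment 3: offset=8 data="FgWzj" -> buffer=FtalFtKPFgWzj?? -> prefix_len=13
Fragment 4: offset=13 data="EU" -> buffer=FtalFtKPFgWzjEU -> prefix_len=15

Answer: 3 8 13 15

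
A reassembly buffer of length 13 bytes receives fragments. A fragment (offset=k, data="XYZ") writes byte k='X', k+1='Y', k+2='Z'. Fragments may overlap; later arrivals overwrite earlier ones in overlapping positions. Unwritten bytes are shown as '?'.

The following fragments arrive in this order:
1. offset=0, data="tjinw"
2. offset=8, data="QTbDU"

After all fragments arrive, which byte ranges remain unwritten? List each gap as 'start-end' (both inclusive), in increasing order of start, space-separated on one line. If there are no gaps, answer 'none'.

Answer: 5-7

Derivation:
Fragment 1: offset=0 len=5
Fragment 2: offset=8 len=5
Gaps: 5-7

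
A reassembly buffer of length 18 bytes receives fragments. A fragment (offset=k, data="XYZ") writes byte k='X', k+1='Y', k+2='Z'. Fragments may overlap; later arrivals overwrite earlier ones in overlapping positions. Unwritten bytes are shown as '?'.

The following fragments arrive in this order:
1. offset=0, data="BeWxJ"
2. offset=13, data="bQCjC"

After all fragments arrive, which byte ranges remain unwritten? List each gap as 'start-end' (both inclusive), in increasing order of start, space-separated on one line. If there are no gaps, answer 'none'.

Fragment 1: offset=0 len=5
Fragment 2: offset=13 len=5
Gaps: 5-12

Answer: 5-12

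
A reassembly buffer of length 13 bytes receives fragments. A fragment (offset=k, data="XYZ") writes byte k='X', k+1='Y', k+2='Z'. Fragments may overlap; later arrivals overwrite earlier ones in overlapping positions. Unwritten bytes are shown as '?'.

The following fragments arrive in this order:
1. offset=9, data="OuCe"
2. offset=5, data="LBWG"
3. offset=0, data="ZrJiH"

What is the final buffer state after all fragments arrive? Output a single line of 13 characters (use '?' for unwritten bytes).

Fragment 1: offset=9 data="OuCe" -> buffer=?????????OuCe
Fragment 2: offset=5 data="LBWG" -> buffer=?????LBWGOuCe
Fragment 3: offset=0 data="ZrJiH" -> buffer=ZrJiHLBWGOuCe

Answer: ZrJiHLBWGOuCe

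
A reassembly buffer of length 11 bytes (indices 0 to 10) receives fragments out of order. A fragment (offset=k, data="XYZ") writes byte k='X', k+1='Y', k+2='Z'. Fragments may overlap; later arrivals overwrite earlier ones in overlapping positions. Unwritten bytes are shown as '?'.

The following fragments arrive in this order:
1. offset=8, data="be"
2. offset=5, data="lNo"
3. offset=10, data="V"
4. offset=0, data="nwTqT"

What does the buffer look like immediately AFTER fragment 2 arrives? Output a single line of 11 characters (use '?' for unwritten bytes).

Answer: ?????lNobe?

Derivation:
Fragment 1: offset=8 data="be" -> buffer=????????be?
Fragment 2: offset=5 data="lNo" -> buffer=?????lNobe?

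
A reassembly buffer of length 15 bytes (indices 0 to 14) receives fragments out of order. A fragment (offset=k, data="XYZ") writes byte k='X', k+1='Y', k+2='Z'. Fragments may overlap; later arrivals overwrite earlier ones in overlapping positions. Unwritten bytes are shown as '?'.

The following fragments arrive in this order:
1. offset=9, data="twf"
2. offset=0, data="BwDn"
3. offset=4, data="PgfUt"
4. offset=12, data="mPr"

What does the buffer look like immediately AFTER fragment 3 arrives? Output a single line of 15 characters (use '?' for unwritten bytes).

Answer: BwDnPgfUttwf???

Derivation:
Fragment 1: offset=9 data="twf" -> buffer=?????????twf???
Fragment 2: offset=0 data="BwDn" -> buffer=BwDn?????twf???
Fragment 3: offset=4 data="PgfUt" -> buffer=BwDnPgfUttwf???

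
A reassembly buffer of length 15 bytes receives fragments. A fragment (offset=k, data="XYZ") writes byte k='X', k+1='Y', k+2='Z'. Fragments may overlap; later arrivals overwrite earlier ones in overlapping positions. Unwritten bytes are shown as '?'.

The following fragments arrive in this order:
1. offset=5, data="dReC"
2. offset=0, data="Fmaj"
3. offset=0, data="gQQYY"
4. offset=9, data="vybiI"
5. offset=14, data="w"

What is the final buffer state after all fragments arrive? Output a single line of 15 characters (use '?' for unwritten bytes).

Answer: gQQYYdReCvybiIw

Derivation:
Fragment 1: offset=5 data="dReC" -> buffer=?????dReC??????
Fragment 2: offset=0 data="Fmaj" -> buffer=Fmaj?dReC??????
Fragment 3: offset=0 data="gQQYY" -> buffer=gQQYYdReC??????
Fragment 4: offset=9 data="vybiI" -> buffer=gQQYYdReCvybiI?
Fragment 5: offset=14 data="w" -> buffer=gQQYYdReCvybiIw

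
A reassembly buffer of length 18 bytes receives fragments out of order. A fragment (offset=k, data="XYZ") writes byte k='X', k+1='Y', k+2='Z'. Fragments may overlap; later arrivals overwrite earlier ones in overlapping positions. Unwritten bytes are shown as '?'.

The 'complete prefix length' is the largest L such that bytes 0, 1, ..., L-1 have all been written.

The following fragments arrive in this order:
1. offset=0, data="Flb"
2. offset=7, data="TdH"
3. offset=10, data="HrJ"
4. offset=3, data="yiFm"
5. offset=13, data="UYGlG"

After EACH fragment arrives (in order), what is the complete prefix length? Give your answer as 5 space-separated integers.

Answer: 3 3 3 13 18

Derivation:
Fragment 1: offset=0 data="Flb" -> buffer=Flb??????????????? -> prefix_len=3
Fragment 2: offset=7 data="TdH" -> buffer=Flb????TdH???????? -> prefix_len=3
Fragment 3: offset=10 data="HrJ" -> buffer=Flb????TdHHrJ????? -> prefix_len=3
Fragment 4: offset=3 data="yiFm" -> buffer=FlbyiFmTdHHrJ????? -> prefix_len=13
Fragment 5: offset=13 data="UYGlG" -> buffer=FlbyiFmTdHHrJUYGlG -> prefix_len=18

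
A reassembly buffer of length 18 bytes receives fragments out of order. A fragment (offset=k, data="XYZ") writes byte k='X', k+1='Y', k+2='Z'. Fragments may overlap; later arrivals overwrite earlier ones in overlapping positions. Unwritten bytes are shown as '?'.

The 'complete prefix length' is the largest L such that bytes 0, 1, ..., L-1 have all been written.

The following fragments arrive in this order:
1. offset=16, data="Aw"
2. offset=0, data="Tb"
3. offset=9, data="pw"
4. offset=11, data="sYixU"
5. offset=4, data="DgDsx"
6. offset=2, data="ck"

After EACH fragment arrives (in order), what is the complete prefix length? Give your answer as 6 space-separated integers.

Fragment 1: offset=16 data="Aw" -> buffer=????????????????Aw -> prefix_len=0
Fragment 2: offset=0 data="Tb" -> buffer=Tb??????????????Aw -> prefix_len=2
Fragment 3: offset=9 data="pw" -> buffer=Tb???????pw?????Aw -> prefix_len=2
Fragment 4: offset=11 data="sYixU" -> buffer=Tb???????pwsYixUAw -> prefix_len=2
Fragment 5: offset=4 data="DgDsx" -> buffer=Tb??DgDsxpwsYixUAw -> prefix_len=2
Fragment 6: offset=2 data="ck" -> buffer=TbckDgDsxpwsYixUAw -> prefix_len=18

Answer: 0 2 2 2 2 18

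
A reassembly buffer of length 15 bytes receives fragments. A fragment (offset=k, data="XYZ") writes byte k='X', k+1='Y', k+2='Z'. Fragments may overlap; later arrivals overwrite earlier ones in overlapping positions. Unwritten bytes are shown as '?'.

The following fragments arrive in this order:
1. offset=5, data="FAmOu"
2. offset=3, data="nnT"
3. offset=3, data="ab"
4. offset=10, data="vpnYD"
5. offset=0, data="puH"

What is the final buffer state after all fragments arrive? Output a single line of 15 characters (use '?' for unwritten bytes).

Answer: puHabTAmOuvpnYD

Derivation:
Fragment 1: offset=5 data="FAmOu" -> buffer=?????FAmOu?????
Fragment 2: offset=3 data="nnT" -> buffer=???nnTAmOu?????
Fragment 3: offset=3 data="ab" -> buffer=???abTAmOu?????
Fragment 4: offset=10 data="vpnYD" -> buffer=???abTAmOuvpnYD
Fragment 5: offset=0 data="puH" -> buffer=puHabTAmOuvpnYD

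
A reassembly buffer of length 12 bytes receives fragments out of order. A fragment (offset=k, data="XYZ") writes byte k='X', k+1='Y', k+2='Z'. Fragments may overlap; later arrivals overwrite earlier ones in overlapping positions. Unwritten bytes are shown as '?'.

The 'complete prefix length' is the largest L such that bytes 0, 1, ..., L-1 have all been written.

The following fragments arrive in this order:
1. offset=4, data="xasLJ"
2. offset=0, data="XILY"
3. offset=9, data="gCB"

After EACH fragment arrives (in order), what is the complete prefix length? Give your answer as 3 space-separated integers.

Fragment 1: offset=4 data="xasLJ" -> buffer=????xasLJ??? -> prefix_len=0
Fragment 2: offset=0 data="XILY" -> buffer=XILYxasLJ??? -> prefix_len=9
Fragment 3: offset=9 data="gCB" -> buffer=XILYxasLJgCB -> prefix_len=12

Answer: 0 9 12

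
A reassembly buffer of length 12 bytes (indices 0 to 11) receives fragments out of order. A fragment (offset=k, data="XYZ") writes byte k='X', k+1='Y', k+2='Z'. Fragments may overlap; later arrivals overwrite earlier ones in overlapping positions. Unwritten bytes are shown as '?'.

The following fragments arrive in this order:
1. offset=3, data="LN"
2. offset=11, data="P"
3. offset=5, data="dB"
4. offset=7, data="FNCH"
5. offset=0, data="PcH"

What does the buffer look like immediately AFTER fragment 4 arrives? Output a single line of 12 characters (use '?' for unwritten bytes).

Answer: ???LNdBFNCHP

Derivation:
Fragment 1: offset=3 data="LN" -> buffer=???LN???????
Fragment 2: offset=11 data="P" -> buffer=???LN??????P
Fragment 3: offset=5 data="dB" -> buffer=???LNdB????P
Fragment 4: offset=7 data="FNCH" -> buffer=???LNdBFNCHP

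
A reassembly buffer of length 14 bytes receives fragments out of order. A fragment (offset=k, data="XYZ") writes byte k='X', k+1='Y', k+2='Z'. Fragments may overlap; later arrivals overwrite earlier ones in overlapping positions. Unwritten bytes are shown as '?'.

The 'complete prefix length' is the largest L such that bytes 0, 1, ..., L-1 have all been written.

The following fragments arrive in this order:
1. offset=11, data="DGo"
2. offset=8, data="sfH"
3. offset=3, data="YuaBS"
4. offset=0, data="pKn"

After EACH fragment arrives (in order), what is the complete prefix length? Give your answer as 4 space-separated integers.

Fragment 1: offset=11 data="DGo" -> buffer=???????????DGo -> prefix_len=0
Fragment 2: offset=8 data="sfH" -> buffer=????????sfHDGo -> prefix_len=0
Fragment 3: offset=3 data="YuaBS" -> buffer=???YuaBSsfHDGo -> prefix_len=0
Fragment 4: offset=0 data="pKn" -> buffer=pKnYuaBSsfHDGo -> prefix_len=14

Answer: 0 0 0 14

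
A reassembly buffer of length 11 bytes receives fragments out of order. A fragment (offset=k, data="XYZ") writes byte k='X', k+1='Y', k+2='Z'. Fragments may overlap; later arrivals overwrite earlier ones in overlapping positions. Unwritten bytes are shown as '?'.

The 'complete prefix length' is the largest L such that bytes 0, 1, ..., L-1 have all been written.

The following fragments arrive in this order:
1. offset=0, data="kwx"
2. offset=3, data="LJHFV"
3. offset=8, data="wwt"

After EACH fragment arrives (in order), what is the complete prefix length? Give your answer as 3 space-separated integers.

Fragment 1: offset=0 data="kwx" -> buffer=kwx???????? -> prefix_len=3
Fragment 2: offset=3 data="LJHFV" -> buffer=kwxLJHFV??? -> prefix_len=8
Fragment 3: offset=8 data="wwt" -> buffer=kwxLJHFVwwt -> prefix_len=11

Answer: 3 8 11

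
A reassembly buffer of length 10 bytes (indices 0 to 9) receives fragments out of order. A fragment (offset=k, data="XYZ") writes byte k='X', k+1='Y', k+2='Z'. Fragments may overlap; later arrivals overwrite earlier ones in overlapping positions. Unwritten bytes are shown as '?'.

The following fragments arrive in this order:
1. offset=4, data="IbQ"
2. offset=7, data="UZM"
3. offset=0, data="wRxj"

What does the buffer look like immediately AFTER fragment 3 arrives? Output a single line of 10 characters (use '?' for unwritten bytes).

Fragment 1: offset=4 data="IbQ" -> buffer=????IbQ???
Fragment 2: offset=7 data="UZM" -> buffer=????IbQUZM
Fragment 3: offset=0 data="wRxj" -> buffer=wRxjIbQUZM

Answer: wRxjIbQUZM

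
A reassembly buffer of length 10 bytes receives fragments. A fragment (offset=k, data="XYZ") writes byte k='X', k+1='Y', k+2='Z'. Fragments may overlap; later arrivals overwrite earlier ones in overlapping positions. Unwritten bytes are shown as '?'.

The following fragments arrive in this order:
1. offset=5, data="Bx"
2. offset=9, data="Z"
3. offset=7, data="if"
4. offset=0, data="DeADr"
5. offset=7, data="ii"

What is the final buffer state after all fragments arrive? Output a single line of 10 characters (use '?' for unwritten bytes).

Answer: DeADrBxiiZ

Derivation:
Fragment 1: offset=5 data="Bx" -> buffer=?????Bx???
Fragment 2: offset=9 data="Z" -> buffer=?????Bx??Z
Fragment 3: offset=7 data="if" -> buffer=?????BxifZ
Fragment 4: offset=0 data="DeADr" -> buffer=DeADrBxifZ
Fragment 5: offset=7 data="ii" -> buffer=DeADrBxiiZ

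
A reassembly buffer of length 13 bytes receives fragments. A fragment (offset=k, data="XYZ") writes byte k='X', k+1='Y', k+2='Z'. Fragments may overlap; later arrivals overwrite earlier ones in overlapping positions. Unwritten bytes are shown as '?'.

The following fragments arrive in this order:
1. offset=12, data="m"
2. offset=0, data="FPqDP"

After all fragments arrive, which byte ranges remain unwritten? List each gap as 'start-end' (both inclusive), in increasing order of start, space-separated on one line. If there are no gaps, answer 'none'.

Answer: 5-11

Derivation:
Fragment 1: offset=12 len=1
Fragment 2: offset=0 len=5
Gaps: 5-11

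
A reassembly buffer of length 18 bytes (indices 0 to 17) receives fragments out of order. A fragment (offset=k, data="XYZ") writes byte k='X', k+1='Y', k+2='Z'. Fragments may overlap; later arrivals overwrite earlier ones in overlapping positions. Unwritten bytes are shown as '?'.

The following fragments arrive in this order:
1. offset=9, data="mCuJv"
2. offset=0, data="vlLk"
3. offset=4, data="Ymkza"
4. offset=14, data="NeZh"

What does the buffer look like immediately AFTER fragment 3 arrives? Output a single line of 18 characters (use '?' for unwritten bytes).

Answer: vlLkYmkzamCuJv????

Derivation:
Fragment 1: offset=9 data="mCuJv" -> buffer=?????????mCuJv????
Fragment 2: offset=0 data="vlLk" -> buffer=vlLk?????mCuJv????
Fragment 3: offset=4 data="Ymkza" -> buffer=vlLkYmkzamCuJv????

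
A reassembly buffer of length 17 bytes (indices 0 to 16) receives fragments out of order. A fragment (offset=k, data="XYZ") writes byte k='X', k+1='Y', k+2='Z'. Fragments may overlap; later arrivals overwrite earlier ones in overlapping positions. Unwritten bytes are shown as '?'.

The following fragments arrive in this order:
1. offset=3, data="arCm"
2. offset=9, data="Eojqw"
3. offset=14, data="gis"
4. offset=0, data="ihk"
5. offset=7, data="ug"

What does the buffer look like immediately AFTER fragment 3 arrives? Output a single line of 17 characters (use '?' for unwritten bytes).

Answer: ???arCm??Eojqwgis

Derivation:
Fragment 1: offset=3 data="arCm" -> buffer=???arCm??????????
Fragment 2: offset=9 data="Eojqw" -> buffer=???arCm??Eojqw???
Fragment 3: offset=14 data="gis" -> buffer=???arCm??Eojqwgis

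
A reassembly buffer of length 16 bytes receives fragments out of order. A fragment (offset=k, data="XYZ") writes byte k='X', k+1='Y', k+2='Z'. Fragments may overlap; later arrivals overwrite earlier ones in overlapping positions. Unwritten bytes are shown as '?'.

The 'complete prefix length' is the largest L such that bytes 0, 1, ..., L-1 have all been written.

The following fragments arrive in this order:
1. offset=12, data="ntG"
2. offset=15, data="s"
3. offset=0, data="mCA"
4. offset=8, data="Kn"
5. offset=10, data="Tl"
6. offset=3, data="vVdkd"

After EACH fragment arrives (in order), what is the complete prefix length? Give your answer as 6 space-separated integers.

Fragment 1: offset=12 data="ntG" -> buffer=????????????ntG? -> prefix_len=0
Fragment 2: offset=15 data="s" -> buffer=????????????ntGs -> prefix_len=0
Fragment 3: offset=0 data="mCA" -> buffer=mCA?????????ntGs -> prefix_len=3
Fragment 4: offset=8 data="Kn" -> buffer=mCA?????Kn??ntGs -> prefix_len=3
Fragment 5: offset=10 data="Tl" -> buffer=mCA?????KnTlntGs -> prefix_len=3
Fragment 6: offset=3 data="vVdkd" -> buffer=mCAvVdkdKnTlntGs -> prefix_len=16

Answer: 0 0 3 3 3 16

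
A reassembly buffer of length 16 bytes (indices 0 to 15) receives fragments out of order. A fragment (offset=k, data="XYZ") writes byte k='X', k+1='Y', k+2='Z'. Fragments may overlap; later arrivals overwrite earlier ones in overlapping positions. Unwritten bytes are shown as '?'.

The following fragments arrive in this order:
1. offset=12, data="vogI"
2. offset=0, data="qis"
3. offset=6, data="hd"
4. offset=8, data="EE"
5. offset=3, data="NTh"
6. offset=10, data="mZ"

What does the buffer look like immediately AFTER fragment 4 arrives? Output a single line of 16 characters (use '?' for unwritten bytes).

Answer: qis???hdEE??vogI

Derivation:
Fragment 1: offset=12 data="vogI" -> buffer=????????????vogI
Fragment 2: offset=0 data="qis" -> buffer=qis?????????vogI
Fragment 3: offset=6 data="hd" -> buffer=qis???hd????vogI
Fragment 4: offset=8 data="EE" -> buffer=qis???hdEE??vogI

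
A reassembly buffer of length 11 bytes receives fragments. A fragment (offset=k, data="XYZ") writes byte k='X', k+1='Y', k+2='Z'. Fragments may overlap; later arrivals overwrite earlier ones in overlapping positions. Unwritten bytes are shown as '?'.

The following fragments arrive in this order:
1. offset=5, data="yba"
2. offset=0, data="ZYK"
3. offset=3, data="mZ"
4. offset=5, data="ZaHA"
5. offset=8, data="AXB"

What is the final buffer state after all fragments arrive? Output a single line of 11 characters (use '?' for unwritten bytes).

Answer: ZYKmZZaHAXB

Derivation:
Fragment 1: offset=5 data="yba" -> buffer=?????yba???
Fragment 2: offset=0 data="ZYK" -> buffer=ZYK??yba???
Fragment 3: offset=3 data="mZ" -> buffer=ZYKmZyba???
Fragment 4: offset=5 data="ZaHA" -> buffer=ZYKmZZaHA??
Fragment 5: offset=8 data="AXB" -> buffer=ZYKmZZaHAXB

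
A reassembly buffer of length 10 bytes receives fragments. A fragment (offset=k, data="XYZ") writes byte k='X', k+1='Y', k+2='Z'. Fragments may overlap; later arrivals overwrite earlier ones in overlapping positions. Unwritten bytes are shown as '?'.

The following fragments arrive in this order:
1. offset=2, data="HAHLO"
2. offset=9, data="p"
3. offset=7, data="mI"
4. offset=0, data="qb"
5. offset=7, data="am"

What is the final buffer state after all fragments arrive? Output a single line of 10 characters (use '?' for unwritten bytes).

Answer: qbHAHLOamp

Derivation:
Fragment 1: offset=2 data="HAHLO" -> buffer=??HAHLO???
Fragment 2: offset=9 data="p" -> buffer=??HAHLO??p
Fragment 3: offset=7 data="mI" -> buffer=??HAHLOmIp
Fragment 4: offset=0 data="qb" -> buffer=qbHAHLOmIp
Fragment 5: offset=7 data="am" -> buffer=qbHAHLOamp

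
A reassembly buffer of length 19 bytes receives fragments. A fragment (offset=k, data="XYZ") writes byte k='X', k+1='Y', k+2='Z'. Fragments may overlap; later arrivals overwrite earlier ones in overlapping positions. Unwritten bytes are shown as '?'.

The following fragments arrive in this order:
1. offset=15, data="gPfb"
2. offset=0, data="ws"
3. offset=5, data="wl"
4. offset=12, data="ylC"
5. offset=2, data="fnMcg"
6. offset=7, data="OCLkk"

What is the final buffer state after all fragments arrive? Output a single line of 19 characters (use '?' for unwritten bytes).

Answer: wsfnMcgOCLkkylCgPfb

Derivation:
Fragment 1: offset=15 data="gPfb" -> buffer=???????????????gPfb
Fragment 2: offset=0 data="ws" -> buffer=ws?????????????gPfb
Fragment 3: offset=5 data="wl" -> buffer=ws???wl????????gPfb
Fragment 4: offset=12 data="ylC" -> buffer=ws???wl?????ylCgPfb
Fragment 5: offset=2 data="fnMcg" -> buffer=wsfnMcg?????ylCgPfb
Fragment 6: offset=7 data="OCLkk" -> buffer=wsfnMcgOCLkkylCgPfb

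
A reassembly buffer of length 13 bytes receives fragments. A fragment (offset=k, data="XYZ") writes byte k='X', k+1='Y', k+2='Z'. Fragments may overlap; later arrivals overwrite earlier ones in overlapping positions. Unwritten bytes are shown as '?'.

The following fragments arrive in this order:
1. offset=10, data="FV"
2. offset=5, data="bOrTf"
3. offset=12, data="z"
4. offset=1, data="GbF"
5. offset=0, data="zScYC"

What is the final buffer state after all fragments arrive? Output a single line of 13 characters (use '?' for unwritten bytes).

Fragment 1: offset=10 data="FV" -> buffer=??????????FV?
Fragment 2: offset=5 data="bOrTf" -> buffer=?????bOrTfFV?
Fragment 3: offset=12 data="z" -> buffer=?????bOrTfFVz
Fragment 4: offset=1 data="GbF" -> buffer=?GbF?bOrTfFVz
Fragment 5: offset=0 data="zScYC" -> buffer=zScYCbOrTfFVz

Answer: zScYCbOrTfFVz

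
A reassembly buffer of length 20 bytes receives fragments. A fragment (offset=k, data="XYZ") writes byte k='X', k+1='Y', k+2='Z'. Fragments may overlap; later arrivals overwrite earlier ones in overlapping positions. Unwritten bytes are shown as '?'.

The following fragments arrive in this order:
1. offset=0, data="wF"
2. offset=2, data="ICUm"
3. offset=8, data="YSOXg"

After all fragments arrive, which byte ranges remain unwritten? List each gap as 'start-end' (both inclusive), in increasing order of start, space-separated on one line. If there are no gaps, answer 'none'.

Fragment 1: offset=0 len=2
Fragment 2: offset=2 len=4
Fragment 3: offset=8 len=5
Gaps: 6-7 13-19

Answer: 6-7 13-19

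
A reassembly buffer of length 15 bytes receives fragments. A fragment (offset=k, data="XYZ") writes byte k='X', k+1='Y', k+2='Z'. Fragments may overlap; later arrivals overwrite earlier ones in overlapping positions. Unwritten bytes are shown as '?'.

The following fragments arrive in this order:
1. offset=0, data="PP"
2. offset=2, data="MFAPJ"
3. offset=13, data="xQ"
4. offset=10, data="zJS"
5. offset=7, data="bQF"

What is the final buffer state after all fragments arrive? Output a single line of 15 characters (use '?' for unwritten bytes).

Fragment 1: offset=0 data="PP" -> buffer=PP?????????????
Fragment 2: offset=2 data="MFAPJ" -> buffer=PPMFAPJ????????
Fragment 3: offset=13 data="xQ" -> buffer=PPMFAPJ??????xQ
Fragment 4: offset=10 data="zJS" -> buffer=PPMFAPJ???zJSxQ
Fragment 5: offset=7 data="bQF" -> buffer=PPMFAPJbQFzJSxQ

Answer: PPMFAPJbQFzJSxQ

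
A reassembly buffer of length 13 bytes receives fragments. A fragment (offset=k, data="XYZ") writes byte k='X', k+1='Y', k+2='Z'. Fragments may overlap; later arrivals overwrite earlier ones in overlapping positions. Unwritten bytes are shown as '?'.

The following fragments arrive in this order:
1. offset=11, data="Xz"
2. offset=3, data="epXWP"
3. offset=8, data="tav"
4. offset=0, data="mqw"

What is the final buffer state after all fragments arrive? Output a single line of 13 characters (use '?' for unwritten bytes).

Fragment 1: offset=11 data="Xz" -> buffer=???????????Xz
Fragment 2: offset=3 data="epXWP" -> buffer=???epXWP???Xz
Fragment 3: offset=8 data="tav" -> buffer=???epXWPtavXz
Fragment 4: offset=0 data="mqw" -> buffer=mqwepXWPtavXz

Answer: mqwepXWPtavXz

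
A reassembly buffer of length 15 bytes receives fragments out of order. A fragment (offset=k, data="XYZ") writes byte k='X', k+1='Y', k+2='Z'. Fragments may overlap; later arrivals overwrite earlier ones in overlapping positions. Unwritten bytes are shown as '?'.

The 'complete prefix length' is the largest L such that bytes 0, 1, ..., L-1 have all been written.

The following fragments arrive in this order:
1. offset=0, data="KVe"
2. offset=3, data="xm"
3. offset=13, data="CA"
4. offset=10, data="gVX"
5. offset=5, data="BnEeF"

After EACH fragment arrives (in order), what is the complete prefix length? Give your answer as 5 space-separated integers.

Answer: 3 5 5 5 15

Derivation:
Fragment 1: offset=0 data="KVe" -> buffer=KVe???????????? -> prefix_len=3
Fragment 2: offset=3 data="xm" -> buffer=KVexm?????????? -> prefix_len=5
Fragment 3: offset=13 data="CA" -> buffer=KVexm????????CA -> prefix_len=5
Fragment 4: offset=10 data="gVX" -> buffer=KVexm?????gVXCA -> prefix_len=5
Fragment 5: offset=5 data="BnEeF" -> buffer=KVexmBnEeFgVXCA -> prefix_len=15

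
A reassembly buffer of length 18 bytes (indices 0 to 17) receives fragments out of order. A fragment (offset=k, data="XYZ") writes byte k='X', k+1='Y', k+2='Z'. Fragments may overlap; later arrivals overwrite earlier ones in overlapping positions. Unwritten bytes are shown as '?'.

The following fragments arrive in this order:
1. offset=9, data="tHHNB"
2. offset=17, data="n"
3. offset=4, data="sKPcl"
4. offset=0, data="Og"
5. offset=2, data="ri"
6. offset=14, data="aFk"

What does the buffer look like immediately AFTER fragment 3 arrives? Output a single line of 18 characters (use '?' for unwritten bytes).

Answer: ????sKPcltHHNB???n

Derivation:
Fragment 1: offset=9 data="tHHNB" -> buffer=?????????tHHNB????
Fragment 2: offset=17 data="n" -> buffer=?????????tHHNB???n
Fragment 3: offset=4 data="sKPcl" -> buffer=????sKPcltHHNB???n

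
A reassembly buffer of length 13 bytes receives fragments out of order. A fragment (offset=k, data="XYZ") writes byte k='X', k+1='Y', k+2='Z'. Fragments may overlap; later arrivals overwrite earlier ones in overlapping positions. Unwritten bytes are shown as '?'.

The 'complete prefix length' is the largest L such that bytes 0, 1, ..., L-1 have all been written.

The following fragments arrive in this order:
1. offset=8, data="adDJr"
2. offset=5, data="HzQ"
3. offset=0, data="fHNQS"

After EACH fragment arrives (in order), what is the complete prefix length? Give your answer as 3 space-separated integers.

Answer: 0 0 13

Derivation:
Fragment 1: offset=8 data="adDJr" -> buffer=????????adDJr -> prefix_len=0
Fragment 2: offset=5 data="HzQ" -> buffer=?????HzQadDJr -> prefix_len=0
Fragment 3: offset=0 data="fHNQS" -> buffer=fHNQSHzQadDJr -> prefix_len=13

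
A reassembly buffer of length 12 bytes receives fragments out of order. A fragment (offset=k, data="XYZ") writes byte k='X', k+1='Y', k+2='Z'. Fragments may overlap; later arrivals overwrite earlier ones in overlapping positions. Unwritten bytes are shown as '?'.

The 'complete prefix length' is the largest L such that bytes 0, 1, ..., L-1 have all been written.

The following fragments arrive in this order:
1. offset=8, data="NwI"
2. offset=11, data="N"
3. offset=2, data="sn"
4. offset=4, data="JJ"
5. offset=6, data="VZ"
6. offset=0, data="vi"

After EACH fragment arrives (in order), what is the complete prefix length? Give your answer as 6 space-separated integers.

Fragment 1: offset=8 data="NwI" -> buffer=????????NwI? -> prefix_len=0
Fragment 2: offset=11 data="N" -> buffer=????????NwIN -> prefix_len=0
Fragment 3: offset=2 data="sn" -> buffer=??sn????NwIN -> prefix_len=0
Fragment 4: offset=4 data="JJ" -> buffer=??snJJ??NwIN -> prefix_len=0
Fragment 5: offset=6 data="VZ" -> buffer=??snJJVZNwIN -> prefix_len=0
Fragment 6: offset=0 data="vi" -> buffer=visnJJVZNwIN -> prefix_len=12

Answer: 0 0 0 0 0 12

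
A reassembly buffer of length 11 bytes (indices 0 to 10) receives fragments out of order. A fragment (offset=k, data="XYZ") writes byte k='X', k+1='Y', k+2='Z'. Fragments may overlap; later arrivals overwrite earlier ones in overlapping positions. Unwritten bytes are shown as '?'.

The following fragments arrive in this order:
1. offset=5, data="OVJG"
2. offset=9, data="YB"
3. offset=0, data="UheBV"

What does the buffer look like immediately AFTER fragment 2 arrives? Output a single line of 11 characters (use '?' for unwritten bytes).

Answer: ?????OVJGYB

Derivation:
Fragment 1: offset=5 data="OVJG" -> buffer=?????OVJG??
Fragment 2: offset=9 data="YB" -> buffer=?????OVJGYB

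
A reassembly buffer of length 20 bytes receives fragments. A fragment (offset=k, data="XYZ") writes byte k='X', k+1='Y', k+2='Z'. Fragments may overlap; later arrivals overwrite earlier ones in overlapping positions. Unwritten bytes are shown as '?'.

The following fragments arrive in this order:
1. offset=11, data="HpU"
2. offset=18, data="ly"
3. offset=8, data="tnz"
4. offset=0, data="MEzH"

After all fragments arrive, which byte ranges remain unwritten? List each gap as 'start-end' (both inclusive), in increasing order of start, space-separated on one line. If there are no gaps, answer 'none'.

Fragment 1: offset=11 len=3
Fragment 2: offset=18 len=2
Fragment 3: offset=8 len=3
Fragment 4: offset=0 len=4
Gaps: 4-7 14-17

Answer: 4-7 14-17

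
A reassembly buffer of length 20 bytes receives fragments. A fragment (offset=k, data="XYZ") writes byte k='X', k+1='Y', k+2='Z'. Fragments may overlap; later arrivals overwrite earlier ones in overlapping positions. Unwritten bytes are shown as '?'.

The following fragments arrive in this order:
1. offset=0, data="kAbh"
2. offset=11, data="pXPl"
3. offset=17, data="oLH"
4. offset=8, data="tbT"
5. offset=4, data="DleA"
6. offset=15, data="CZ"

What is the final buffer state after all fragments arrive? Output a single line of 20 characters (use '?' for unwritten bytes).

Fragment 1: offset=0 data="kAbh" -> buffer=kAbh????????????????
Fragment 2: offset=11 data="pXPl" -> buffer=kAbh???????pXPl?????
Fragment 3: offset=17 data="oLH" -> buffer=kAbh???????pXPl??oLH
Fragment 4: offset=8 data="tbT" -> buffer=kAbh????tbTpXPl??oLH
Fragment 5: offset=4 data="DleA" -> buffer=kAbhDleAtbTpXPl??oLH
Fragment 6: offset=15 data="CZ" -> buffer=kAbhDleAtbTpXPlCZoLH

Answer: kAbhDleAtbTpXPlCZoLH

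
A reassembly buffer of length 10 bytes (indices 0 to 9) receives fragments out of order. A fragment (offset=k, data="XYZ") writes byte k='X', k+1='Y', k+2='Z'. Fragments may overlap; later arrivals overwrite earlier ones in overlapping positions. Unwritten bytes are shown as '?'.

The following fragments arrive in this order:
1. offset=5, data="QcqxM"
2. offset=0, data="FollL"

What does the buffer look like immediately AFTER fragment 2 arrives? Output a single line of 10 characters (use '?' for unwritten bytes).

Fragment 1: offset=5 data="QcqxM" -> buffer=?????QcqxM
Fragment 2: offset=0 data="FollL" -> buffer=FollLQcqxM

Answer: FollLQcqxM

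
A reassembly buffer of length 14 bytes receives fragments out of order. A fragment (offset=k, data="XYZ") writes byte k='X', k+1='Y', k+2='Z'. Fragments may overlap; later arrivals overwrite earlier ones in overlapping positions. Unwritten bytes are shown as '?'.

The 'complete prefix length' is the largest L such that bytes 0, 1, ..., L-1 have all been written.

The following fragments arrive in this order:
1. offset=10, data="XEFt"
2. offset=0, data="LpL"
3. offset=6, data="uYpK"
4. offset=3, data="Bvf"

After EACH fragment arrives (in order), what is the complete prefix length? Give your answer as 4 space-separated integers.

Answer: 0 3 3 14

Derivation:
Fragment 1: offset=10 data="XEFt" -> buffer=??????????XEFt -> prefix_len=0
Fragment 2: offset=0 data="LpL" -> buffer=LpL???????XEFt -> prefix_len=3
Fragment 3: offset=6 data="uYpK" -> buffer=LpL???uYpKXEFt -> prefix_len=3
Fragment 4: offset=3 data="Bvf" -> buffer=LpLBvfuYpKXEFt -> prefix_len=14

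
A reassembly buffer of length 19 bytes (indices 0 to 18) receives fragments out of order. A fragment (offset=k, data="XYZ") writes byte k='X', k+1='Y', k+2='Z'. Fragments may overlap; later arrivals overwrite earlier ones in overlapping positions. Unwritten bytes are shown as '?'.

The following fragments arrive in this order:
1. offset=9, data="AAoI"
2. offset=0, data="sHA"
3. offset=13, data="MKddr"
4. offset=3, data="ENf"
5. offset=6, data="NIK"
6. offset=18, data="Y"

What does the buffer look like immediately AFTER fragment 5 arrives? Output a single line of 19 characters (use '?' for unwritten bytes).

Fragment 1: offset=9 data="AAoI" -> buffer=?????????AAoI??????
Fragment 2: offset=0 data="sHA" -> buffer=sHA??????AAoI??????
Fragment 3: offset=13 data="MKddr" -> buffer=sHA??????AAoIMKddr?
Fragment 4: offset=3 data="ENf" -> buffer=sHAENf???AAoIMKddr?
Fragment 5: offset=6 data="NIK" -> buffer=sHAENfNIKAAoIMKddr?

Answer: sHAENfNIKAAoIMKddr?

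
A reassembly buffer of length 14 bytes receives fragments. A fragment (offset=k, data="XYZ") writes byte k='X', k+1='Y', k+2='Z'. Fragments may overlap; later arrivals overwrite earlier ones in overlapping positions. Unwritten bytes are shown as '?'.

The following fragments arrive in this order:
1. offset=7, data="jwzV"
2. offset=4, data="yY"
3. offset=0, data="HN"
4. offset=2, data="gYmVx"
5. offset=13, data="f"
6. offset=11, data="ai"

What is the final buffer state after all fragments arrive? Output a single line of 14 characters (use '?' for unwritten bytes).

Fragment 1: offset=7 data="jwzV" -> buffer=???????jwzV???
Fragment 2: offset=4 data="yY" -> buffer=????yY?jwzV???
Fragment 3: offset=0 data="HN" -> buffer=HN??yY?jwzV???
Fragment 4: offset=2 data="gYmVx" -> buffer=HNgYmVxjwzV???
Fragment 5: offset=13 data="f" -> buffer=HNgYmVxjwzV??f
Fragment 6: offset=11 data="ai" -> buffer=HNgYmVxjwzVaif

Answer: HNgYmVxjwzVaif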